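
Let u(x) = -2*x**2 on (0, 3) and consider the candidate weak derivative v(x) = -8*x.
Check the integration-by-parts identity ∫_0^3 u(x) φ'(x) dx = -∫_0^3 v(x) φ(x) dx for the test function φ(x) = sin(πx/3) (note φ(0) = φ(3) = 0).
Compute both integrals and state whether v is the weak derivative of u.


LHS = 36/π, RHS = 72/π. No, v is not the weak derivative of u.

u(x) = -2*x**2, classical derivative u'(x) = -4*x.
φ(x) = sin(πx/3), so φ'(x) = π*cos(π*x/3)/3.
Note φ(0) = φ(3) = 0, so the boundary term u·φ vanishes.
LHS = ∫_0^3 u(x) φ'(x) dx = ∫_0^3 (-2*π*x^2*cos(π*x/3)/3) dx. Term by term:
  ∫_0^3 -2*π*x^2*cos(π*x/3)/3 dx = 36/π.
So LHS = 36/π.
∫_0^3 v(x) φ(x) dx = ∫_0^3 (-8*x*sin(π*x/3)) dx. Term by term:
  ∫_0^3 -8*x*sin(π*x/3) dx = -72/π.
So RHS = -∫_0^3 v(x) φ(x) dx = 72/π.
LHS − RHS = -36/π ≠ 0, so the identity fails.
(For a valid weak derivative the identity must hold for EVERY test function, in particular this one. The failure shows v is NOT the weak derivative of u.)
Correct weak derivative would be u'(x) = -4*x.


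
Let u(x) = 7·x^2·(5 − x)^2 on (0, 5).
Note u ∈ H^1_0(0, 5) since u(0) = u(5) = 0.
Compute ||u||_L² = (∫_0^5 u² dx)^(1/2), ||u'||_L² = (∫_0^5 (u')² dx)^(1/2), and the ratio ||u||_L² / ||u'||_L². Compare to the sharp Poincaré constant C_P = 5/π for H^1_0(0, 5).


||u||_L² / ||u'||_L² = 5*sqrt(3)/6 < C_P = 5/π.

u(x) = 7·x^2·(5 − x)^2, so u'(x) = 14*x*(x - 5)*(2*x - 5).
u(x) = 7·x^2·(5 − x)^2 vanishes at x = 0 and x = 5, so u ∈ H^1_0(0, 5). Differentiate via the product rule and integrate the resulting polynomials term by term.
  ∫_0^5 u² dx = ∫_0^5 (49*x^8 - 980*x^7 + 7350*x^6 - 24500*x^5 + 30625*x^4) dx. Term by term:
    ∫_0^5 49*x^8 dx = 95703125/9;  ∫_0^5 -980*x^7 dx = -95703125/2;  ∫_0^5 7350*x^6 dx = 82031250;
    ∫_0^5 -24500*x^5 dx = -191406250/3;  ∫_0^5 30625*x^4 dx = 19140625.
  Sum: 95703125/9 − 95703125/2 + 82031250 − 191406250/3 + 19140625 = 2734375/18.
  ∫_0^5 (u')² dx = ∫_0^5 (784*x^6 - 11760*x^5 + 63700*x^4 - 147000*x^3 + 122500*x^2) dx. Term by term:
    ∫_0^5 784*x^6 dx = 8750000;  ∫_0^5 -11760*x^5 dx = -30625000;  ∫_0^5 63700*x^4 dx = 39812500;
    ∫_0^5 -147000*x^3 dx = -22968750;  ∫_0^5 122500*x^2 dx = 15312500/3.
  Sum: 8750000 − 30625000 + 39812500 − 22968750 + 15312500/3 = 218750/3.
∫_0^5 u² dx = 2734375/18, so ||u||_L² = 625*sqrt(14)/6.
∫_0^5 (u')² dx = 218750/3, so ||u'||_L² = 125*sqrt(42)/3.
Ratio ||u||_L² / ||u'||_L² = 5*sqrt(3)/6.
Sharp Poincaré constant on H^1_0(0, 5) is C_P = L/π = 5/π, achieved by sin(π/5·x).
A polynomial bump cannot attain the sharp Poincaré constant (only the first sine eigenfunction does), so the ratio is strictly less than C_P, consistent with ||u||_L² ≤ C_P ||u'||_L².


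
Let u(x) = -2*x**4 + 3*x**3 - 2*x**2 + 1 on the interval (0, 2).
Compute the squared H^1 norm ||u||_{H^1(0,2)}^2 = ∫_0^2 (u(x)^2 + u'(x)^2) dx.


||u||_{H^1}^2 = 22598/63

The H^1 norm (squared) on an interval (0, L) is
  ||u||_{H^1}^2 = ∫_0^L u(x)^2 dx + ∫_0^L u'(x)^2 dx.
Compute u'(x) = -8*x**3 + 9*x**2 - 4*x.
Then u(x)^2 = 4*x**8 - 12*x**7 + 17*x**6 - 12*x**5 + 6*x**3 - 4*x**2 + 1 and u'(x)^2 = 64*x**6 - 144*x**5 + 145*x**4 - 72*x**3 + 16*x**2.
Integrate each monomial from 0 to 2 using ∫_0^2 c·x^n dx = c·2^(n+1)/(n+1):
  ∫_0^2 u(x)^2 dx = ∫_0^2 (4*x^8 - 12*x^7 + 17*x^6 - 12*x^5 + 6*x^3 - 4*x^2 + 1) dx. Term by term:
    ∫_0^2 4*x^8 dx = 2048/9;  ∫_0^2 -12*x^7 dx = -384;  ∫_0^2 17*x^6 dx = 2176/7;
    ∫_0^2 -12*x^5 dx = -128;  ∫_0^2 6*x^3 dx = 24;  ∫_0^2 -4*x^2 dx = -32/3;
    ∫_0^2 1 dx = 2.
  Sum: 2048/9 − 384 + 2176/7 − 128 + 24 − 32/3 + 2 = 2630/63.
  ∫_0^2 u'(x)^2 dx = ∫_0^2 (64*x^6 - 144*x^5 + 145*x^4 - 72*x^3 + 16*x^2) dx. Term by term:
    ∫_0^2 64*x^6 dx = 8192/7;  ∫_0^2 -144*x^5 dx = -1536;  ∫_0^2 145*x^4 dx = 928;
    ∫_0^2 -72*x^3 dx = -288;  ∫_0^2 16*x^2 dx = 128/3.
  Sum: 8192/7 − 1536 + 928 − 288 + 128/3 = 6656/21.
Adding: ||u||_{H^1}^2 = 2630/63 + 6656/21 = 22598/63.


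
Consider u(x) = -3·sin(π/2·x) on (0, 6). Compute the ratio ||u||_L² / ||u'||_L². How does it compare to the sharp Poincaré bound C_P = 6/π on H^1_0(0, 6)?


||u||_L² / ||u'||_L² = 2/π < C_P = 6/π.

u(x) = -3·sin(π/2·x), so u'(x) = -3*π*cos(π*x/2)/2.
Writing u(x) = A·sin(kπx/L) with A = -3 and k = 3, use ∫_0^L sin²(kπx/L) dx = L/2 and ∫_0^L cos²(kπx/L) dx = L/2.
u² = 9·sin²(π/2·x) and (u')² = 9*π^2/4·cos²(π/2·x), and each of sin², cos² integrates to L/2 = 3 over (0, 6).
∫_0^6 u² dx = 27, so ||u||_L² = 3*sqrt(3).
∫_0^6 (u')² dx = 27*π^2/4, so ||u'||_L² = 3*sqrt(3)*π/2.
Ratio ||u||_L² / ||u'||_L² = 2/π.
Sharp Poincaré constant on H^1_0(0, 6) is C_P = L/π = 6/π, achieved by sin(π/6·x).
This is the k = 3 harmonic; the ratio L/(kπ) is strictly less than C_P = L/π, consistent with the sharp inequality ||u||_L² ≤ C_P ||u'||_L².


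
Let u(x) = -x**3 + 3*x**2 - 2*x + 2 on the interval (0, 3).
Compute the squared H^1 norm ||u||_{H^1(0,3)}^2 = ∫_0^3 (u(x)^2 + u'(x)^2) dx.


||u||_{H^1}^2 = 1947/35

The H^1 norm (squared) on an interval (0, L) is
  ||u||_{H^1}^2 = ∫_0^L u(x)^2 dx + ∫_0^L u'(x)^2 dx.
Compute u'(x) = -3*x**2 + 6*x - 2.
Then u(x)^2 = x**6 - 6*x**5 + 13*x**4 - 16*x**3 + 16*x**2 - 8*x + 4 and u'(x)^2 = 9*x**4 - 36*x**3 + 48*x**2 - 24*x + 4.
Integrate each monomial from 0 to 3 using ∫_0^3 c·x^n dx = c·3^(n+1)/(n+1):
  ∫_0^3 u(x)^2 dx = ∫_0^3 (x^6 - 6*x^5 + 13*x^4 - 16*x^3 + 16*x^2 - 8*x + 4) dx. Term by term:
    ∫_0^3 x^6 dx = 2187/7;  ∫_0^3 -6*x^5 dx = -729;  ∫_0^3 13*x^4 dx = 3159/5;
    ∫_0^3 -16*x^3 dx = -324;  ∫_0^3 16*x^2 dx = 144;  ∫_0^3 -8*x dx = -36;
    ∫_0^3 4 dx = 12.
  Sum: 2187/7 − 729 + 3159/5 − 324 + 144 − 36 + 12 = 393/35.
  ∫_0^3 u'(x)^2 dx = ∫_0^3 (9*x^4 - 36*x^3 + 48*x^2 - 24*x + 4) dx. Term by term:
    ∫_0^3 9*x^4 dx = 2187/5;  ∫_0^3 -36*x^3 dx = -729;  ∫_0^3 48*x^2 dx = 432;
    ∫_0^3 -24*x dx = -108;  ∫_0^3 4 dx = 12.
  Sum: 2187/5 − 729 + 432 − 108 + 12 = 222/5.
Adding: ||u||_{H^1}^2 = 393/35 + 222/5 = 1947/35.


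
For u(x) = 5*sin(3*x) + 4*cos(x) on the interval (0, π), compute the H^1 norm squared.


||u||_{H^1(0,π)}^2 = 141*π

u'(x) = -4*sin(x) + 15*cos(3*x).
Expand u² and (u')² and integrate term by term on (0, π), using: for integers n ≥ 1, ∫_0^π sin²(nx) dx = ∫_0^π cos²(nx) dx = π/2; for n ≠ n', ∫_0^π sin(nx)sin(n'x) dx = ∫_0^π cos(nx)cos(n'x) dx = 0; and by product-to-sum, ∫_0^π sin(nx)cos(n'x) dx = ½∫_0^π [sin((n+n')x) + sin((n−n')x)] dx, which is 0 when n+n' is even and 2n/(n²−n'²) when n+n' is odd (it need not vanish on (0, π)).
  u² squared terms: (4)²·∫cos(x)² dx = 16·π/2 = 8*π;  (5)²·∫sin(3x)² dx = 25·π/2 = 25*π/2.
  u² cross terms: 2·(4)·(5)·∫cos(x)·sin(3x) dx = 40·(0) = 0.
  So ∫_0^π u² dx = 8*π + 25*π/2 + 0 = 41*π/2.
  (u')² squared terms: (-4)²·∫sin(x)² dx = 16·π/2 = 8*π;  (15)²·∫cos(3x)² dx = 225·π/2 = 225*π/2.
  (u')² cross terms: 2·(-4)·(15)·∫sin(x)·cos(3x) dx = -120·(0) = 0.
  So ∫_0^π (u')² dx = 8*π + 225*π/2 + 0 = 241*π/2.
||u||_{H^1}^2 = (41*π/2) + (241*π/2) = 141*π.


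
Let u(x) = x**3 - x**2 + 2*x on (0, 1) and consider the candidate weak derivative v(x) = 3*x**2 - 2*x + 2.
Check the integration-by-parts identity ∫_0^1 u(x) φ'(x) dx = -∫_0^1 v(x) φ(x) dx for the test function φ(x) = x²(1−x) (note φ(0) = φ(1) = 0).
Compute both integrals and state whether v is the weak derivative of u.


LHS = -1/6, RHS = -1/6. Yes, v = u' weakly.

u(x) = x**3 - x**2 + 2*x, classical derivative u'(x) = 3*x**2 - 2*x + 2.
φ(x) = x²(1−x), so φ'(x) = x*(2 - 3*x).
Note φ(0) = φ(1) = 0, so the boundary term u·φ vanishes.
LHS = ∫_0^1 u(x) φ'(x) dx = ∫_0^1 (-3*x^5 + 5*x^4 - 8*x^3 + 4*x^2) dx. Term by term:
  ∫_0^1 -3*x^5 dx = -1/2;  ∫_0^1 5*x^4 dx = 1;  ∫_0^1 -8*x^3 dx = -2;
  ∫_0^1 4*x^2 dx = 4/3.
Sum: -1/2 + 1 − 2 + 4/3 = -1/6.
So LHS = -1/6.
∫_0^1 v(x) φ(x) dx = ∫_0^1 (-3*x^5 + 5*x^4 - 4*x^3 + 2*x^2) dx. Term by term:
  ∫_0^1 -3*x^5 dx = -1/2;  ∫_0^1 5*x^4 dx = 1;  ∫_0^1 -4*x^3 dx = -1;
  ∫_0^1 2*x^2 dx = 2/3.
Sum: -1/2 + 1 − 1 + 2/3 = 1/6.
So RHS = -∫_0^1 v(x) φ(x) dx = -1/6.
LHS = RHS, so the identity holds for this test φ.
Moreover u is smooth here and v(x) = u'(x) = 3*x**2 - 2*x + 2 pointwise, so the identity holds for every test function. Hence v is the weak derivative of u.


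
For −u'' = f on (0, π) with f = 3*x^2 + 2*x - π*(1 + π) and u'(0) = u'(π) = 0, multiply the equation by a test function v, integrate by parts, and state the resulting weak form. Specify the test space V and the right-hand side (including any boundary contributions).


V = H^1(0, π) (no boundary constraint on v; u is determined up to an additive constant); weak form: ∫_0^π u'v' dx = ∫_0^π (3*x^2 + 2*x - π*(1 + π)) v dx for all v ∈ V.

Multiply both sides by a test function v and integrate from 0 to π:
  ∫_0^π −u''(x) v(x) dx = ∫_0^π f(x) v(x) dx.
Integrate the LHS by parts once:
  ∫_0^π −u'' v dx = −[u'(x) v(x)]_0^π + ∫_0^π u'(x) v'(x) dx.
Thus ∫_0^π u'(x) v'(x) dx = ∫_0^π f(x) v(x) dx + [u'(x) v(x)]_0^π.
Choose V so that boundary terms are either known or forced to vanish.
u has homogeneous Neumann: u'(0) = u'(π) = 0. So [u' v]_0^π = 0·v(π) − 0·v(0) = 0 for any v; take V = H^1(0, π).
Weak formulation: find u (satisfying any essential BC) such that ∫_0^π u'(x) v'(x) dx = ∫_0^π f v dx for all v ∈ V (homogeneous Neumann, so boundary terms vanish).
Substituting f(x) = 3*x^2 + 2*x - π*(1 + π), the right-hand side is ∫_0^π (3*x^2 + 2*x - π*(1 + π)) v dx.
Compatibility check (pure Neumann): taking v ≡ 1 ∈ V gives 0 = ∫_0^π f dx + (0) − (0), i.e. ∫_0^π f dx must equal u'(0) − u'(π) = 0. Indeed ∫_0^π (3*x^2 + 2*x - π*(1 + π)) dx = 0, so the data are compatible. The solution is then unique only up to an additive constant (fix it e.g. by requiring ∫_0^π u dx = 0).


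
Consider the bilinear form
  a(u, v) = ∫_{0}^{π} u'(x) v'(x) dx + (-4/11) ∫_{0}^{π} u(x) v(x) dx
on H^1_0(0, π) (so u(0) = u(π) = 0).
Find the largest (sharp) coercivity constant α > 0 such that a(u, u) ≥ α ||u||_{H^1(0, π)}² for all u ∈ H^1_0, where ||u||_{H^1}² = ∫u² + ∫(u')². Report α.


α = 7/22

Coercivity of a(·,·) on H^1_0(0, π) means a(u, u) ≥ α ||u||_{H^1}² for every u ∈ H^1_0.
The interval has length L = π, and Poincaré/coercivity depend only on L. Here a(u, u) = ∫(u')² + (-4/11)·∫u².
Here c = -4/11 < 0 with |c| < (π/L)² = 1, so coercivity still holds. The condition a(u,u) ≥ α||u||_{H^1}² reads (1−α)∫(u')² ≥ (α−c)∫u². Any admissible α is ≤ 1 (rapidly oscillating u have ∫u²/∫(u')² → 0), and α = 1 would force 0 ≥ (1−c)∫u², impossible since c < 1; so 1−α > 0. By the sharp Poincaré inequality on H^1_0 of an interval of length L, ∫(u')² ≥ (π/L)²∫u² with equality for the first sine mode sin(π(x−x₀)/L) (x₀ the left endpoint), so the inequality holds for all u iff (1−α)(π/L)² ≥ α − c, i.e. α ≤ ((π/L)² + c)/((π/L)² + 1) = (1 + c(L/π)²)/(1 + (L/π)²). (Direct route, valid since c ≤ 0: Poincaré gives c∫u² ≥ c(L/π)²∫(u')², so a(u,u) ≥ (1 + c(L/π)²)∫(u')², while ||u||_{H^1}² ≤ (1 + (L/π)²)∫(u')²; dividing yields the same α.) With (π/L)² = 1 and c = -4/11, the largest admissible constant is α = ((π/L)² + c)/((π/L)² + 1).
Simplifying, α = 7/22.


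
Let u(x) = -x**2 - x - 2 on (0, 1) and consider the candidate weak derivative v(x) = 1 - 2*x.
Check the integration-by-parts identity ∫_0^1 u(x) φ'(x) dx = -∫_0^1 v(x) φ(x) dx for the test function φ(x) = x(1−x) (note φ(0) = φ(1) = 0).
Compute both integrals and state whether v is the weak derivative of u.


LHS = 1/3, RHS = 0. No, v is not the weak derivative of u.

u(x) = -x**2 - x - 2, classical derivative u'(x) = -2*x - 1.
φ(x) = x(1−x), so φ'(x) = 1 - 2*x.
Note φ(0) = φ(1) = 0, so the boundary term u·φ vanishes.
LHS = ∫_0^1 u(x) φ'(x) dx = ∫_0^1 (2*x^3 + x^2 + 3*x - 2) dx. Term by term:
  ∫_0^1 2*x^3 dx = 1/2;  ∫_0^1 x^2 dx = 1/3;  ∫_0^1 3*x dx = 3/2;
  ∫_0^1 -2 dx = -2.
Sum: 1/2 + 1/3 + 3/2 − 2 = 1/3.
So LHS = 1/3.
∫_0^1 v(x) φ(x) dx = ∫_0^1 (2*x^3 - 3*x^2 + x) dx. Term by term:
  ∫_0^1 2*x^3 dx = 1/2;  ∫_0^1 -3*x^2 dx = -1;  ∫_0^1 x dx = 1/2.
Sum: 1/2 − 1 + 1/2 = 0.
So RHS = -∫_0^1 v(x) φ(x) dx = 0.
LHS − RHS = 1/3 ≠ 0, so the identity fails.
(For a valid weak derivative the identity must hold for EVERY test function, in particular this one. The failure shows v is NOT the weak derivative of u.)
Correct weak derivative would be u'(x) = -2*x - 1.


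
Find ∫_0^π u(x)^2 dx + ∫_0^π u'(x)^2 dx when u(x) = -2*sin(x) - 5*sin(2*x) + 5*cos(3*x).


||u||_{H^1(0,π)}^2 = 400 + 383*π/2

u'(x) = -15*sin(3*x) - 2*cos(x) - 10*cos(2*x).
Expand u² and (u')² and integrate term by term on (0, π), using: for integers n ≥ 1, ∫_0^π sin²(nx) dx = ∫_0^π cos²(nx) dx = π/2; for n ≠ n', ∫_0^π sin(nx)sin(n'x) dx = ∫_0^π cos(nx)cos(n'x) dx = 0; and by product-to-sum, ∫_0^π sin(nx)cos(n'x) dx = ½∫_0^π [sin((n+n')x) + sin((n−n')x)] dx, which is 0 when n+n' is even and 2n/(n²−n'²) when n+n' is odd (it need not vanish on (0, π)).
  u² squared terms: (-5)²·∫sin(2x)² dx = 25·π/2 = 25*π/2;  (-2)²·∫sin(x)² dx = 4·π/2 = 2*π;  (5)²·∫cos(3x)² dx = 25·π/2 = 25*π/2.
  u² cross terms: 2·(-5)·(-2)·∫sin(2x)·sin(x) dx = 20·(0) = 0;  2·(-5)·(5)·∫sin(2x)·cos(3x) dx = -50·(-4/5) = 40;  2·(-2)·(5)·∫sin(x)·cos(3x) dx = -20·(0) = 0.
  So ∫_0^π u² dx = 25*π/2 + 2*π + 25*π/2 + 0 + 40 + 0 = 40 + 27*π.
  (u')² squared terms: (-15)²·∫sin(3x)² dx = 225·π/2 = 225*π/2;  (-10)²·∫cos(2x)² dx = 100·π/2 = 50*π;  (-2)²·∫cos(x)² dx = 4·π/2 = 2*π.
  (u')² cross terms: 2·(-15)·(-10)·∫sin(3x)·cos(2x) dx = 300·(6/5) = 360;  2·(-15)·(-2)·∫sin(3x)·cos(x) dx = 60·(0) = 0;  2·(-10)·(-2)·∫cos(2x)·cos(x) dx = 40·(0) = 0.
  So ∫_0^π (u')² dx = 225*π/2 + 50*π + 2*π + 360 + 0 + 0 = 360 + 329*π/2.
||u||_{H^1}^2 = (40 + 27*π) + (360 + 329*π/2) = 400 + 383*π/2.


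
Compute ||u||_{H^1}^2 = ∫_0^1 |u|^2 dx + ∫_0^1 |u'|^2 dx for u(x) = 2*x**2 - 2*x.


||u||_{H^1}^2 = 22/15

The H^1 norm (squared) on an interval (0, L) is
  ||u||_{H^1}^2 = ∫_0^L u(x)^2 dx + ∫_0^L u'(x)^2 dx.
Compute u'(x) = 4*x - 2.
Then u(x)^2 = 4*x**4 - 8*x**3 + 4*x**2 and u'(x)^2 = 16*x**2 - 16*x + 4.
Integrate each monomial from 0 to 1 using ∫_0^1 c·x^n dx = c·1^(n+1)/(n+1):
  ∫_0^1 u(x)^2 dx = ∫_0^1 (4*x^4 - 8*x^3 + 4*x^2) dx. Term by term:
    ∫_0^1 4*x^4 dx = 4/5;  ∫_0^1 -8*x^3 dx = -2;  ∫_0^1 4*x^2 dx = 4/3.
  Sum: 4/5 − 2 + 4/3 = 2/15.
  ∫_0^1 u'(x)^2 dx = ∫_0^1 (16*x^2 - 16*x + 4) dx. Term by term:
    ∫_0^1 16*x^2 dx = 16/3;  ∫_0^1 -16*x dx = -8;  ∫_0^1 4 dx = 4.
  Sum: 16/3 − 8 + 4 = 4/3.
Adding: ||u||_{H^1}^2 = 2/15 + 4/3 = 22/15.


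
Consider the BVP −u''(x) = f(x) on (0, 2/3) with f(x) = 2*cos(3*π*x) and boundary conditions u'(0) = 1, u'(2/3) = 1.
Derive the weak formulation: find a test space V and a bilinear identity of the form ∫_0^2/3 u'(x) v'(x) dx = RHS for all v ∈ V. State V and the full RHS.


V = H^1(0, 2/3) (v unrestricted at boundary; u is determined up to an additive constant); weak form: ∫_0^2/3 u'v' dx = ∫_0^2/3 (2*cos(3*π*x)) v dx + v(2/3) − v(0) for all v ∈ V.

Multiply both sides by a test function v and integrate from 0 to 2/3:
  ∫_0^2/3 −u''(x) v(x) dx = ∫_0^2/3 f(x) v(x) dx.
Integrate the LHS by parts once:
  ∫_0^2/3 −u'' v dx = −[u'(x) v(x)]_0^2/3 + ∫_0^2/3 u'(x) v'(x) dx.
Thus ∫_0^2/3 u'(x) v'(x) dx = ∫_0^2/3 f(x) v(x) dx + [u'(x) v(x)]_0^2/3.
Choose V so that boundary terms are either known or forced to vanish.
u has inhomogeneous Neumann u'(0) = 1, u'(2/3) = 1. [u' v]_0^2/3 = (1)·v(2/3) − (1)·v(0) = v(2/3) − v(0). Take V = H^1(0, 2/3); boundary term becomes part of RHS.
Weak formulation: find u (satisfying any essential BC) such that ∫_0^2/3 u'(x) v'(x) dx = ∫_0^2/3 f v dx + v(2/3) − v(0) for all v ∈ V (Neumann data are natural BCs: they enter the RHS as boundary terms).
Substituting f(x) = 2*cos(3*π*x), the right-hand side is ∫_0^2/3 (2*cos(3*π*x)) v dx + v(2/3) − v(0).
Compatibility check (pure Neumann): taking v ≡ 1 ∈ V gives 0 = ∫_0^2/3 f dx + (1) − (1), i.e. ∫_0^2/3 f dx must equal u'(0) − u'(2/3) = 0. Indeed ∫_0^2/3 (2*cos(3*π*x)) dx = 0, so the data are compatible. The solution is then unique only up to an additive constant (fix it e.g. by requiring ∫_0^2/3 u dx = 0).


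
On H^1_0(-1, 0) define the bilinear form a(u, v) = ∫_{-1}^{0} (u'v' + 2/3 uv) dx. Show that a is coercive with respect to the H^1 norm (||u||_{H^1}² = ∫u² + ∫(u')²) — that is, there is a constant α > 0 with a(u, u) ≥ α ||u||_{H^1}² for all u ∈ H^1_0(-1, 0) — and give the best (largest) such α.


α = (2/3 + π^2)/(1 + π^2)

Coercivity of a(·,·) on H^1_0(-1, 0) means a(u, u) ≥ α ||u||_{H^1}² for every u ∈ H^1_0.
The interval has length L = 1, and Poincaré/coercivity depend only on L. Here a(u, u) = ∫(u')² + (2/3)·∫u².
Here 0 < c = 2/3 < 1. The condition a(u,u) ≥ α||u||_{H^1}² reads (1−α)∫(u')² ≥ (α−c)∫u². Any admissible α is ≤ 1 (rapidly oscillating u have ∫u²/∫(u')² → 0), and α = 1 would force 0 ≥ (1−c)∫u², impossible since c < 1; so 1−α > 0. By the sharp Poincaré inequality on H^1_0 of an interval of length L, ∫(u')² ≥ (π/L)²∫u² with equality for the first sine mode sin(π(x−x₀)/L) (x₀ the left endpoint), so the inequality holds for all u iff (1−α)(π/L)² ≥ α − c, i.e. α ≤ ((π/L)² + c)/((π/L)² + 1) = (1 + c(L/π)²)/(1 + (L/π)²). With (π/L)² = π^2 and c = 2/3, the largest admissible constant is α = ((π/L)² + c)/((π/L)² + 1).
Simplifying, α = (2/3 + π^2)/(1 + π^2).


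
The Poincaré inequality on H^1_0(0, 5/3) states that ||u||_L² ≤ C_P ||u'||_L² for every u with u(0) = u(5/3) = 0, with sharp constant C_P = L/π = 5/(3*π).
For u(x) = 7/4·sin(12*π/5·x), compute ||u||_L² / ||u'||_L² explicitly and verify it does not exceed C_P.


||u||_L² / ||u'||_L² = 5/(12*π) < C_P = 5/(3*π).

u(x) = 7/4·sin(12*π/5·x), so u'(x) = 21*π*cos(12*π*x/5)/5.
Writing u(x) = A·sin(kπx/L) with A = 7/4 and k = 4, use ∫_0^L sin²(kπx/L) dx = L/2 and ∫_0^L cos²(kπx/L) dx = L/2.
u² = 49/16·sin²(12*π/5·x) and (u')² = 441*π^2/25·cos²(12*π/5·x), and each of sin², cos² integrates to L/2 = 5/6 over (0, 5/3).
∫_0^5/3 u² dx = 245/96, so ||u||_L² = 7*sqrt(30)/24.
∫_0^5/3 (u')² dx = 147*π^2/10, so ||u'||_L² = 7*sqrt(30)*π/10.
Ratio ||u||_L² / ||u'||_L² = 5/(12*π).
Sharp Poincaré constant on H^1_0(0, 5/3) is C_P = L/π = 5/(3*π), achieved by sin(3*π/5·x).
This is the k = 4 harmonic; the ratio L/(kπ) is strictly less than C_P = L/π, consistent with the sharp inequality ||u||_L² ≤ C_P ||u'||_L².


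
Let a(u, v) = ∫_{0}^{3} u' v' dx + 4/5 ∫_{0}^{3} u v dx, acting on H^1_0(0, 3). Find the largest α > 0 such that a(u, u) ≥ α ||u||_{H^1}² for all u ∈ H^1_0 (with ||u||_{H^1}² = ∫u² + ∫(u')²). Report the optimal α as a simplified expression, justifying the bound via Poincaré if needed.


α = (36/5 + π^2)/(9 + π^2)

Coercivity of a(·,·) on H^1_0(0, 3) means a(u, u) ≥ α ||u||_{H^1}² for every u ∈ H^1_0.
The interval has length L = 3, and Poincaré/coercivity depend only on L. Here a(u, u) = ∫(u')² + (4/5)·∫u².
Here 0 < c = 4/5 < 1. The condition a(u,u) ≥ α||u||_{H^1}² reads (1−α)∫(u')² ≥ (α−c)∫u². Any admissible α is ≤ 1 (rapidly oscillating u have ∫u²/∫(u')² → 0), and α = 1 would force 0 ≥ (1−c)∫u², impossible since c < 1; so 1−α > 0. By the sharp Poincaré inequality on H^1_0 of an interval of length L, ∫(u')² ≥ (π/L)²∫u² with equality for the first sine mode sin(π(x−x₀)/L) (x₀ the left endpoint), so the inequality holds for all u iff (1−α)(π/L)² ≥ α − c, i.e. α ≤ ((π/L)² + c)/((π/L)² + 1) = (1 + c(L/π)²)/(1 + (L/π)²). With (π/L)² = π^2/9 and c = 4/5, the largest admissible constant is α = ((π/L)² + c)/((π/L)² + 1).
Simplifying, α = (36/5 + π^2)/(9 + π^2).


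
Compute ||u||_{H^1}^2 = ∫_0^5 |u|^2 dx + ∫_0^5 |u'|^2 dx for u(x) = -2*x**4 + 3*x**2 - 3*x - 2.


||u||_{H^1}^2 = 180950515/126

The H^1 norm (squared) on an interval (0, L) is
  ||u||_{H^1}^2 = ∫_0^L u(x)^2 dx + ∫_0^L u'(x)^2 dx.
Compute u'(x) = -8*x**3 + 6*x - 3.
Then u(x)^2 = 4*x**8 - 12*x**6 + 12*x**5 + 17*x**4 - 18*x**3 - 3*x**2 + 12*x + 4 and u'(x)^2 = 64*x**6 - 96*x**4 + 48*x**3 + 36*x**2 - 36*x + 9.
Integrate each monomial from 0 to 5 using ∫_0^5 c·x^n dx = c·5^(n+1)/(n+1):
  ∫_0^5 u(x)^2 dx = ∫_0^5 (4*x^8 - 12*x^6 + 12*x^5 + 17*x^4 - 18*x^3 - 3*x^2 + 12*x + 4) dx. Term by term:
    ∫_0^5 4*x^8 dx = 7812500/9;  ∫_0^5 -12*x^6 dx = -937500/7;  ∫_0^5 12*x^5 dx = 31250;
    ∫_0^5 17*x^4 dx = 10625;  ∫_0^5 -18*x^3 dx = -5625/2;  ∫_0^5 -3*x^2 dx = -125;
    ∫_0^5 12*x dx = 150;  ∫_0^5 4 dx = 20.
  Sum: 7812500/9 − 937500/7 + 31250 + 10625 − 5625/2 − 125 + 150 + 20 = 97427545/126.
  ∫_0^5 u'(x)^2 dx = ∫_0^5 (64*x^6 - 96*x^4 + 48*x^3 + 36*x^2 - 36*x + 9) dx. Term by term:
    ∫_0^5 64*x^6 dx = 5000000/7;  ∫_0^5 -96*x^4 dx = -60000;  ∫_0^5 48*x^3 dx = 7500;
    ∫_0^5 36*x^2 dx = 1500;  ∫_0^5 -36*x dx = -450;  ∫_0^5 9 dx = 45.
  Sum: 5000000/7 − 60000 + 7500 + 1500 − 450 + 45 = 4640165/7.
Adding: ||u||_{H^1}^2 = 97427545/126 + 4640165/7 = 180950515/126.


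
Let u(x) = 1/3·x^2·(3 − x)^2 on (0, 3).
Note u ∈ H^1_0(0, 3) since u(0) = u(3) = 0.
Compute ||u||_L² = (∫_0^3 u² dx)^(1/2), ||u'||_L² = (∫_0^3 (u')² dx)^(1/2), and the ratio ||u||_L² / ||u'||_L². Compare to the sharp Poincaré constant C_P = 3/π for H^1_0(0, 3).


||u||_L² / ||u'||_L² = sqrt(3)/2 < C_P = 3/π.

u(x) = 1/3·x^2·(3 − x)^2, so u'(x) = 2*x*(x - 3)*(2*x - 3)/3.
u(x) = 1/3·x^2·(3 − x)^2 vanishes at x = 0 and x = 3, so u ∈ H^1_0(0, 3). Differentiate via the product rule and integrate the resulting polynomials term by term.
  ∫_0^3 u² dx = ∫_0^3 (x^8/9 - 4*x^7/3 + 6*x^6 - 12*x^5 + 9*x^4) dx. Term by term:
    ∫_0^3 x^8/9 dx = 243;  ∫_0^3 -4*x^7/3 dx = -2187/2;  ∫_0^3 6*x^6 dx = 13122/7;
    ∫_0^3 -12*x^5 dx = -1458;  ∫_0^3 9*x^4 dx = 2187/5.
  Sum: 243 − 2187/2 + 13122/7 − 1458 + 2187/5 = 243/70.
  ∫_0^3 (u')² dx = ∫_0^3 (16*x^6/9 - 16*x^5 + 52*x^4 - 72*x^3 + 36*x^2) dx. Term by term:
    ∫_0^3 16*x^6/9 dx = 3888/7;  ∫_0^3 -16*x^5 dx = -1944;  ∫_0^3 52*x^4 dx = 12636/5;
    ∫_0^3 -72*x^3 dx = -1458;  ∫_0^3 36*x^2 dx = 324.
  Sum: 3888/7 − 1944 + 12636/5 − 1458 + 324 = 162/35.
∫_0^3 u² dx = 243/70, so ||u||_L² = 9*sqrt(210)/70.
∫_0^3 (u')² dx = 162/35, so ||u'||_L² = 9*sqrt(70)/35.
Ratio ||u||_L² / ||u'||_L² = sqrt(3)/2.
Sharp Poincaré constant on H^1_0(0, 3) is C_P = L/π = 3/π, achieved by sin(π/3·x).
A polynomial bump cannot attain the sharp Poincaré constant (only the first sine eigenfunction does), so the ratio is strictly less than C_P, consistent with ||u||_L² ≤ C_P ||u'||_L².


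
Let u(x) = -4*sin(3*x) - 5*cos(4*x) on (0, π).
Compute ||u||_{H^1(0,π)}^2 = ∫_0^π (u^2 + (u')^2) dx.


||u||_{H^1(0,π)}^2 = -4080/7 + 585*π/2

u'(x) = 20*sin(4*x) - 12*cos(3*x).
Expand u² and (u')² and integrate term by term on (0, π), using: for integers n ≥ 1, ∫_0^π sin²(nx) dx = ∫_0^π cos²(nx) dx = π/2; for n ≠ n', ∫_0^π sin(nx)sin(n'x) dx = ∫_0^π cos(nx)cos(n'x) dx = 0; and by product-to-sum, ∫_0^π sin(nx)cos(n'x) dx = ½∫_0^π [sin((n+n')x) + sin((n−n')x)] dx, which is 0 when n+n' is even and 2n/(n²−n'²) when n+n' is odd (it need not vanish on (0, π)).
  u² squared terms: (-5)²·∫cos(4x)² dx = 25·π/2 = 25*π/2;  (-4)²·∫sin(3x)² dx = 16·π/2 = 8*π.
  u² cross terms: 2·(-5)·(-4)·∫cos(4x)·sin(3x) dx = 40·(-6/7) = -240/7.
  So ∫_0^π u² dx = 25*π/2 + 8*π − 240/7 = -240/7 + 41*π/2.
  (u')² squared terms: (-12)²·∫cos(3x)² dx = 144·π/2 = 72*π;  (20)²·∫sin(4x)² dx = 400·π/2 = 200*π.
  (u')² cross terms: 2·(-12)·(20)·∫cos(3x)·sin(4x) dx = -480·(8/7) = -3840/7.
  So ∫_0^π (u')² dx = 72*π + 200*π − 3840/7 = -3840/7 + 272*π.
||u||_{H^1}^2 = (-240/7 + 41*π/2) + (-3840/7 + 272*π) = -4080/7 + 585*π/2.


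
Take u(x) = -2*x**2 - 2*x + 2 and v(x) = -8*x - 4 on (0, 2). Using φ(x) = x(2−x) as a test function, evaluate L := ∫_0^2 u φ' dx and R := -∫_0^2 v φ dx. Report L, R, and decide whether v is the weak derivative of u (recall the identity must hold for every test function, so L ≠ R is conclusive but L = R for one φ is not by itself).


LHS = 8, RHS = 16. No, v is not the weak derivative of u.

u(x) = -2*x**2 - 2*x + 2, classical derivative u'(x) = -4*x - 2.
φ(x) = x(2−x), so φ'(x) = 2 - 2*x.
Note φ(0) = φ(2) = 0, so the boundary term u·φ vanishes.
LHS = ∫_0^2 u(x) φ'(x) dx = ∫_0^2 (4*x^3 - 8*x + 4) dx. Term by term:
  ∫_0^2 4*x^3 dx = 16;  ∫_0^2 -8*x dx = -16;  ∫_0^2 4 dx = 8.
Sum: 16 − 16 + 8 = 8.
So LHS = 8.
∫_0^2 v(x) φ(x) dx = ∫_0^2 (8*x^3 - 12*x^2 - 8*x) dx. Term by term:
  ∫_0^2 8*x^3 dx = 32;  ∫_0^2 -12*x^2 dx = -32;  ∫_0^2 -8*x dx = -16.
Sum: 32 − 32 − 16 = -16.
So RHS = -∫_0^2 v(x) φ(x) dx = 16.
LHS − RHS = -8 ≠ 0, so the identity fails.
(For a valid weak derivative the identity must hold for EVERY test function, in particular this one. The failure shows v is NOT the weak derivative of u.)
Correct weak derivative would be u'(x) = -4*x - 2.


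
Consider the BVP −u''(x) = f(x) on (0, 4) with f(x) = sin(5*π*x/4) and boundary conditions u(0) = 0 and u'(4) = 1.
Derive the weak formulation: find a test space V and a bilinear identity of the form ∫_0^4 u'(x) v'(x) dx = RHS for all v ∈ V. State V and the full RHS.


V = {v ∈ H^1(0, 4) : v(0) = 0} (test functions vanish at x = 0 where u is specified); weak form: ∫_0^4 u'v' dx = ∫_0^4 (sin(5*π*x/4)) v dx + v(4) for all v ∈ V.

Multiply both sides by a test function v and integrate from 0 to 4:
  ∫_0^4 −u''(x) v(x) dx = ∫_0^4 f(x) v(x) dx.
Integrate the LHS by parts once:
  ∫_0^4 −u'' v dx = −[u'(x) v(x)]_0^4 + ∫_0^4 u'(x) v'(x) dx.
Thus ∫_0^4 u'(x) v'(x) dx = ∫_0^4 f(x) v(x) dx + [u'(x) v(x)]_0^4.
Choose V so that boundary terms are either known or forced to vanish.
Mixed BC: u(0) = 0 (Dirichlet) and u'(4) = 1 (Neumann). Define V = {v ∈ H^1(0, 4) : v(0) = 0}. Then [u' v]_0^4 = u'(4)·v(4) − u'(0)·0 = v(4).
Weak formulation: find u (satisfying any essential BC) such that ∫_0^4 u'(x) v'(x) dx = ∫_0^4 f v dx + v(4) for all v ∈ V (Dirichlet at 0 absorbed into V; Neumann datum at x = 4 contributes the boundary term).
Substituting f(x) = sin(5*π*x/4), the right-hand side is ∫_0^4 (sin(5*π*x/4)) v dx + v(4).


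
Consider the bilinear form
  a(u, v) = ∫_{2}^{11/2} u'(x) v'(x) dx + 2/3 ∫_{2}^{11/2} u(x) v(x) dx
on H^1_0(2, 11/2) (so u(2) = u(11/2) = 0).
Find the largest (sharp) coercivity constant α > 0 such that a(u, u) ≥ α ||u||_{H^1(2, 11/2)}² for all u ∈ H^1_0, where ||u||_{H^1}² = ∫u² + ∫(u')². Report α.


α = 2*(49 + 6*π^2)/(3*(4*π^2 + 49))

Coercivity of a(·,·) on H^1_0(2, 11/2) means a(u, u) ≥ α ||u||_{H^1}² for every u ∈ H^1_0.
The interval has length L = 7/2, and Poincaré/coercivity depend only on L. Here a(u, u) = ∫(u')² + (2/3)·∫u².
Here 0 < c = 2/3 < 1. The condition a(u,u) ≥ α||u||_{H^1}² reads (1−α)∫(u')² ≥ (α−c)∫u². Any admissible α is ≤ 1 (rapidly oscillating u have ∫u²/∫(u')² → 0), and α = 1 would force 0 ≥ (1−c)∫u², impossible since c < 1; so 1−α > 0. By the sharp Poincaré inequality on H^1_0 of an interval of length L, ∫(u')² ≥ (π/L)²∫u² with equality for the first sine mode sin(π(x−x₀)/L) (x₀ the left endpoint), so the inequality holds for all u iff (1−α)(π/L)² ≥ α − c, i.e. α ≤ ((π/L)² + c)/((π/L)² + 1) = (1 + c(L/π)²)/(1 + (L/π)²). With (π/L)² = 4*π^2/49 and c = 2/3, the largest admissible constant is α = ((π/L)² + c)/((π/L)² + 1).
Simplifying, α = 2*(49 + 6*π^2)/(3*(4*π^2 + 49)).


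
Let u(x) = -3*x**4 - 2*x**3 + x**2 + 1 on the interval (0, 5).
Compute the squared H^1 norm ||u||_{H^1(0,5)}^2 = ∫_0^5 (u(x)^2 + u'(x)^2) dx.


||u||_{H^1}^2 = 187896335/42

The H^1 norm (squared) on an interval (0, L) is
  ||u||_{H^1}^2 = ∫_0^L u(x)^2 dx + ∫_0^L u'(x)^2 dx.
Compute u'(x) = -12*x**3 - 6*x**2 + 2*x.
Then u(x)^2 = 9*x**8 + 12*x**7 - 2*x**6 - 4*x**5 - 5*x**4 - 4*x**3 + 2*x**2 + 1 and u'(x)^2 = 144*x**6 + 144*x**5 - 12*x**4 - 24*x**3 + 4*x**2.
Integrate each monomial from 0 to 5 using ∫_0^5 c·x^n dx = c·5^(n+1)/(n+1):
  ∫_0^5 u(x)^2 dx = ∫_0^5 (9*x^8 + 12*x^7 - 2*x^6 - 4*x^5 - 5*x^4 - 4*x^3 + 2*x^2 + 1) dx. Term by term:
    ∫_0^5 9*x^8 dx = 1953125;  ∫_0^5 12*x^7 dx = 1171875/2;  ∫_0^5 -2*x^6 dx = -156250/7;
    ∫_0^5 -4*x^5 dx = -31250/3;  ∫_0^5 -5*x^4 dx = -3125;  ∫_0^5 -4*x^3 dx = -625;
    ∫_0^5 2*x^2 dx = 250/3;  ∫_0^5 1 dx = 5.
  Sum: 1953125 + 1171875/2 − 156250/7 − 31250/3 − 3125 − 625 + 250/3 + 5 = 105111835/42.
  ∫_0^5 u'(x)^2 dx = ∫_0^5 (144*x^6 + 144*x^5 - 12*x^4 - 24*x^3 + 4*x^2) dx. Term by term:
    ∫_0^5 144*x^6 dx = 11250000/7;  ∫_0^5 144*x^5 dx = 375000;  ∫_0^5 -12*x^4 dx = -7500;
    ∫_0^5 -24*x^3 dx = -3750;  ∫_0^5 4*x^2 dx = 500/3.
  Sum: 11250000/7 + 375000 − 7500 − 3750 + 500/3 = 41392250/21.
Adding: ||u||_{H^1}^2 = 105111835/42 + 41392250/21 = 187896335/42.


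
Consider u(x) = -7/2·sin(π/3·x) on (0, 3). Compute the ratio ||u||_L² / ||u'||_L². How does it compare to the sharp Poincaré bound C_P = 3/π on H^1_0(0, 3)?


||u||_L² / ||u'||_L² = 3/π = C_P.

u(x) = -7/2·sin(π/3·x), so u'(x) = -7*π*cos(π*x/3)/6.
Writing u(x) = A·sin(kπx/L) with A = -7/2 and k = 1, use ∫_0^L sin²(kπx/L) dx = L/2 and ∫_0^L cos²(kπx/L) dx = L/2.
u² = 49/4·sin²(π/3·x) and (u')² = 49*π^2/36·cos²(π/3·x), and each of sin², cos² integrates to L/2 = 3/2 over (0, 3).
∫_0^3 u² dx = 147/8, so ||u||_L² = 7*sqrt(6)/4.
∫_0^3 (u')² dx = 49*π^2/24, so ||u'||_L² = 7*sqrt(6)*π/12.
Ratio ||u||_L² / ||u'||_L² = 3/π.
Sharp Poincaré constant on H^1_0(0, 3) is C_P = L/π = 3/π, achieved by sin(π/3·x).
This is the k = 1 eigenfunction (up to amplitude), so the ratio equals the sharp Poincaré constant exactly.


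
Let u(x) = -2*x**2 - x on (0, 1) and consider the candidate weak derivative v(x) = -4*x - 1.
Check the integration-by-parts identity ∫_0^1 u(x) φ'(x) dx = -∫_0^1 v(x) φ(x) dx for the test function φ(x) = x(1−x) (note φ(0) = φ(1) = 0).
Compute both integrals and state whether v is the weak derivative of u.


LHS = 1/2, RHS = 1/2. Yes, v = u' weakly.

u(x) = -2*x**2 - x, classical derivative u'(x) = -4*x - 1.
φ(x) = x(1−x), so φ'(x) = 1 - 2*x.
Note φ(0) = φ(1) = 0, so the boundary term u·φ vanishes.
LHS = ∫_0^1 u(x) φ'(x) dx = ∫_0^1 (4*x^3 - x) dx. Term by term:
  ∫_0^1 4*x^3 dx = 1;  ∫_0^1 -x dx = -1/2.
Sum: 1 − 1/2 = 1/2.
So LHS = 1/2.
∫_0^1 v(x) φ(x) dx = ∫_0^1 (4*x^3 - 3*x^2 - x) dx. Term by term:
  ∫_0^1 4*x^3 dx = 1;  ∫_0^1 -3*x^2 dx = -1;  ∫_0^1 -x dx = -1/2.
Sum: 1 − 1 − 1/2 = -1/2.
So RHS = -∫_0^1 v(x) φ(x) dx = 1/2.
LHS = RHS, so the identity holds for this test φ.
Moreover u is smooth here and v(x) = u'(x) = -4*x - 1 pointwise, so the identity holds for every test function. Hence v is the weak derivative of u.


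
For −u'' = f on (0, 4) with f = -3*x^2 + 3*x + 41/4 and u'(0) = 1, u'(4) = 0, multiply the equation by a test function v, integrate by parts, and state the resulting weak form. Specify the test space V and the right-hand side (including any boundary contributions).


V = H^1(0, 4) (v unrestricted at boundary; u is determined up to an additive constant); weak form: ∫_0^4 u'v' dx = ∫_0^4 (-3*x^2 + 3*x + 41/4) v dx − v(0) for all v ∈ V.

Multiply both sides by a test function v and integrate from 0 to 4:
  ∫_0^4 −u''(x) v(x) dx = ∫_0^4 f(x) v(x) dx.
Integrate the LHS by parts once:
  ∫_0^4 −u'' v dx = −[u'(x) v(x)]_0^4 + ∫_0^4 u'(x) v'(x) dx.
Thus ∫_0^4 u'(x) v'(x) dx = ∫_0^4 f(x) v(x) dx + [u'(x) v(x)]_0^4.
Choose V so that boundary terms are either known or forced to vanish.
u has inhomogeneous Neumann u'(0) = 1, u'(4) = 0. [u' v]_0^4 = (0)·v(4) − (1)·v(0) = − v(0). Take V = H^1(0, 4); boundary term becomes part of RHS.
Weak formulation: find u (satisfying any essential BC) such that ∫_0^4 u'(x) v'(x) dx = ∫_0^4 f v dx − v(0) for all v ∈ V (Neumann data are natural BCs: they enter the RHS as boundary terms).
Substituting f(x) = -3*x^2 + 3*x + 41/4, the right-hand side is ∫_0^4 (-3*x^2 + 3*x + 41/4) v dx − v(0).
Compatibility check (pure Neumann): taking v ≡ 1 ∈ V gives 0 = ∫_0^4 f dx + (0) − (1), i.e. ∫_0^4 f dx must equal u'(0) − u'(4) = 1. Indeed ∫_0^4 (-3*x^2 + 3*x + 41/4) dx = 1, so the data are compatible. The solution is then unique only up to an additive constant (fix it e.g. by requiring ∫_0^4 u dx = 0).


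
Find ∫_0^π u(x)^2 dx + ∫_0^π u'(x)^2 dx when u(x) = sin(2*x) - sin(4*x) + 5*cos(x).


||u||_{H^1(0,π)}^2 = 16 + 36*π

u'(x) = -5*sin(x) + 2*cos(2*x) - 4*cos(4*x).
Expand u² and (u')² and integrate term by term on (0, π), using: for integers n ≥ 1, ∫_0^π sin²(nx) dx = ∫_0^π cos²(nx) dx = π/2; for n ≠ n', ∫_0^π sin(nx)sin(n'x) dx = ∫_0^π cos(nx)cos(n'x) dx = 0; and by product-to-sum, ∫_0^π sin(nx)cos(n'x) dx = ½∫_0^π [sin((n+n')x) + sin((n−n')x)] dx, which is 0 when n+n' is even and 2n/(n²−n'²) when n+n' is odd (it need not vanish on (0, π)).
  u² squared terms: (-1)²·∫sin(4x)² dx = 1·π/2 = π/2;  (5)²·∫cos(x)² dx = 25·π/2 = 25*π/2;  (1)²·∫sin(2x)² dx = 1·π/2 = π/2.
  u² cross terms: 2·(-1)·(5)·∫sin(4x)·cos(x) dx = -10·(8/15) = -16/3;  2·(-1)·(1)·∫sin(4x)·sin(2x) dx = -2·(0) = 0;  2·(5)·(1)·∫cos(x)·sin(2x) dx = 10·(4/3) = 40/3.
  So ∫_0^π u² dx = π/2 + 25*π/2 + π/2 − 16/3 + 0 + 40/3 = 8 + 27*π/2.
  (u')² squared terms: (-5)²·∫sin(x)² dx = 25·π/2 = 25*π/2;  (-4)²·∫cos(4x)² dx = 16·π/2 = 8*π;  (2)²·∫cos(2x)² dx = 4·π/2 = 2*π.
  (u')² cross terms: 2·(-5)·(-4)·∫sin(x)·cos(4x) dx = 40·(-2/15) = -16/3;  2·(-5)·(2)·∫sin(x)·cos(2x) dx = -20·(-2/3) = 40/3;  2·(-4)·(2)·∫cos(4x)·cos(2x) dx = -16·(0) = 0.
  So ∫_0^π (u')² dx = 25*π/2 + 8*π + 2*π − 16/3 + 40/3 + 0 = 8 + 45*π/2.
||u||_{H^1}^2 = (8 + 27*π/2) + (8 + 45*π/2) = 16 + 36*π.


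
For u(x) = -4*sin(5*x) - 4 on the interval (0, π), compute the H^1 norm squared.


||u||_{H^1(0,π)}^2 = 64/5 + 224*π

u'(x) = -20*cos(5*x).
Expand u² and (u')² and integrate term by term on (0, π), using: for integers n ≥ 1, ∫_0^π sin²(nx) dx = ∫_0^π cos²(nx) dx = π/2; for n ≠ n', ∫_0^π sin(nx)sin(n'x) dx = ∫_0^π cos(nx)cos(n'x) dx = 0; and by product-to-sum, ∫_0^π sin(nx)cos(n'x) dx = ½∫_0^π [sin((n+n')x) + sin((n−n')x)] dx, which is 0 when n+n' is even and 2n/(n²−n'²) when n+n' is odd (it need not vanish on (0, π)). For the constant mode: ∫_0^π 1 dx = π, ∫_0^π cos(nx) dx = 0, ∫_0^π sin(nx) dx = (1−(−1)^n)/n.
  u² squared terms: (-4)²·∫1 dx = 16·π = 16*π;  (-4)²·∫sin(5x)² dx = 16·π/2 = 8*π.
  u² cross terms: 2·(-4)·(-4)·∫1·sin(5x) dx = 32·(2/5) = 64/5.
  So ∫_0^π u² dx = 16*π + 8*π + 64/5 = 64/5 + 24*π.
  (u')² squared terms: (-20)²·∫cos(5x)² dx = 400·π/2 = 200*π.
  So ∫_0^π (u')² dx = 200*π.
||u||_{H^1}^2 = (64/5 + 24*π) + (200*π) = 64/5 + 224*π.


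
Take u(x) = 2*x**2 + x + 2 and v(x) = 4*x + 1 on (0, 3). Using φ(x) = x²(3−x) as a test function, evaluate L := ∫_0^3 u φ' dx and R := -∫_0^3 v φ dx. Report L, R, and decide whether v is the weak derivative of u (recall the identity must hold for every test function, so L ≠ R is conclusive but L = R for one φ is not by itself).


LHS = -1107/20, RHS = -1107/20. Yes, v = u' weakly.

u(x) = 2*x**2 + x + 2, classical derivative u'(x) = 4*x + 1.
φ(x) = x²(3−x), so φ'(x) = 3*x*(2 - x).
Note φ(0) = φ(3) = 0, so the boundary term u·φ vanishes.
LHS = ∫_0^3 u(x) φ'(x) dx = ∫_0^3 (-6*x^4 + 9*x^3 + 12*x) dx. Term by term:
  ∫_0^3 -6*x^4 dx = -1458/5;  ∫_0^3 9*x^3 dx = 729/4;  ∫_0^3 12*x dx = 54.
Sum: -1458/5 + 729/4 + 54 = -1107/20.
So LHS = -1107/20.
∫_0^3 v(x) φ(x) dx = ∫_0^3 (-4*x^4 + 11*x^3 + 3*x^2) dx. Term by term:
  ∫_0^3 -4*x^4 dx = -972/5;  ∫_0^3 11*x^3 dx = 891/4;  ∫_0^3 3*x^2 dx = 27.
Sum: -972/5 + 891/4 + 27 = 1107/20.
So RHS = -∫_0^3 v(x) φ(x) dx = -1107/20.
LHS = RHS, so the identity holds for this test φ.
Moreover u is smooth here and v(x) = u'(x) = 4*x + 1 pointwise, so the identity holds for every test function. Hence v is the weak derivative of u.


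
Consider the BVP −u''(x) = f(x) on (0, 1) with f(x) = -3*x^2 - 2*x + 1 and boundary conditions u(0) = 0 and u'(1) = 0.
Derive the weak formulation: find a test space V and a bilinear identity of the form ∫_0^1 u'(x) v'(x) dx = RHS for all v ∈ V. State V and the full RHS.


V = {v ∈ H^1(0, 1) : v(0) = 0} (test functions vanish at x = 0 where u is specified); weak form: ∫_0^1 u'v' dx = ∫_0^1 (-3*x^2 - 2*x + 1) v dx for all v ∈ V.

Multiply both sides by a test function v and integrate from 0 to 1:
  ∫_0^1 −u''(x) v(x) dx = ∫_0^1 f(x) v(x) dx.
Integrate the LHS by parts once:
  ∫_0^1 −u'' v dx = −[u'(x) v(x)]_0^1 + ∫_0^1 u'(x) v'(x) dx.
Thus ∫_0^1 u'(x) v'(x) dx = ∫_0^1 f(x) v(x) dx + [u'(x) v(x)]_0^1.
Choose V so that boundary terms are either known or forced to vanish.
Mixed BC: u(0) = 0 (Dirichlet) and u'(1) = 0 (Neumann). Define V = {v ∈ H^1(0, 1) : v(0) = 0}. Then [u' v]_0^1 = u'(1)·v(1) − u'(0)·0 = 0.
Weak formulation: find u (satisfying any essential BC) such that ∫_0^1 u'(x) v'(x) dx = ∫_0^1 f v dx for all v ∈ V (Dirichlet at 0 absorbed into V; the Neumann datum at x = 1 is zero, so no boundary term remains).
Substituting f(x) = -3*x^2 - 2*x + 1, the right-hand side is ∫_0^1 (-3*x^2 - 2*x + 1) v dx.


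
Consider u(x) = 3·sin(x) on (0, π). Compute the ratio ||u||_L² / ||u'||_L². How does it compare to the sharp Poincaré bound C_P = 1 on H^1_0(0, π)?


||u||_L² / ||u'||_L² = 1 = C_P.

u(x) = 3·sin(x), so u'(x) = 3*cos(x).
Writing u(x) = A·sin(kπx/L) with A = 3 and k = 1, use ∫_0^L sin²(kπx/L) dx = L/2 and ∫_0^L cos²(kπx/L) dx = L/2.
u² = 9·sin²(x) and (u')² = 9·cos²(x), and each of sin², cos² integrates to L/2 = π/2 over (0, π).
∫_0^π u² dx = 9*π/2, so ||u||_L² = 3*sqrt(2)*sqrt(π)/2.
∫_0^π (u')² dx = 9*π/2, so ||u'||_L² = 3*sqrt(2)*sqrt(π)/2.
Ratio ||u||_L² / ||u'||_L² = 1.
Sharp Poincaré constant on H^1_0(0, π) is C_P = L/π = 1, achieved by sin(x).
This is the k = 1 eigenfunction (up to amplitude), so the ratio equals the sharp Poincaré constant exactly.


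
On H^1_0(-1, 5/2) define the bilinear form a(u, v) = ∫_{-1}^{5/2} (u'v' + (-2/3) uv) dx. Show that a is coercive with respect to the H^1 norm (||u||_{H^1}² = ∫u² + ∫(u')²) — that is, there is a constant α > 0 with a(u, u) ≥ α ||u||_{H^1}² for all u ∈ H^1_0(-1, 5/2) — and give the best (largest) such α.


α = 2*(-49 + 6*π^2)/(3*(4*π^2 + 49))

Coercivity of a(·,·) on H^1_0(-1, 5/2) means a(u, u) ≥ α ||u||_{H^1}² for every u ∈ H^1_0.
The interval has length L = 7/2, and Poincaré/coercivity depend only on L. Here a(u, u) = ∫(u')² + (-2/3)·∫u².
Here c = -2/3 < 0 with |c| < (π/L)² = 4*π^2/49, so coercivity still holds. The condition a(u,u) ≥ α||u||_{H^1}² reads (1−α)∫(u')² ≥ (α−c)∫u². Any admissible α is ≤ 1 (rapidly oscillating u have ∫u²/∫(u')² → 0), and α = 1 would force 0 ≥ (1−c)∫u², impossible since c < 1; so 1−α > 0. By the sharp Poincaré inequality on H^1_0 of an interval of length L, ∫(u')² ≥ (π/L)²∫u² with equality for the first sine mode sin(π(x−x₀)/L) (x₀ the left endpoint), so the inequality holds for all u iff (1−α)(π/L)² ≥ α − c, i.e. α ≤ ((π/L)² + c)/((π/L)² + 1) = (1 + c(L/π)²)/(1 + (L/π)²). (Direct route, valid since c ≤ 0: Poincaré gives c∫u² ≥ c(L/π)²∫(u')², so a(u,u) ≥ (1 + c(L/π)²)∫(u')², while ||u||_{H^1}² ≤ (1 + (L/π)²)∫(u')²; dividing yields the same α.) With (π/L)² = 4*π^2/49 and c = -2/3, the largest admissible constant is α = ((π/L)² + c)/((π/L)² + 1).
Simplifying, α = 2*(-49 + 6*π^2)/(3*(4*π^2 + 49)).
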